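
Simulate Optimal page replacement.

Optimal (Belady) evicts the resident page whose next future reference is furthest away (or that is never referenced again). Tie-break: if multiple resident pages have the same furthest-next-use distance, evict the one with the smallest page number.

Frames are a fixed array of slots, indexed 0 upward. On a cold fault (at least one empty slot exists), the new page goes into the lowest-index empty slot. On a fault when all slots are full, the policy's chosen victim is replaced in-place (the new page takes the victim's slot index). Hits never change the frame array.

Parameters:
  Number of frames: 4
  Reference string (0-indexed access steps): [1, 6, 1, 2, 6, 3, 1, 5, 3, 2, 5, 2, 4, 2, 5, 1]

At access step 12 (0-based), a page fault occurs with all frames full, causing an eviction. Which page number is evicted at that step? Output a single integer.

Answer: 3

Derivation:
Step 0: ref 1 -> FAULT, frames=[1,-,-,-]
Step 1: ref 6 -> FAULT, frames=[1,6,-,-]
Step 2: ref 1 -> HIT, frames=[1,6,-,-]
Step 3: ref 2 -> FAULT, frames=[1,6,2,-]
Step 4: ref 6 -> HIT, frames=[1,6,2,-]
Step 5: ref 3 -> FAULT, frames=[1,6,2,3]
Step 6: ref 1 -> HIT, frames=[1,6,2,3]
Step 7: ref 5 -> FAULT, evict 6, frames=[1,5,2,3]
Step 8: ref 3 -> HIT, frames=[1,5,2,3]
Step 9: ref 2 -> HIT, frames=[1,5,2,3]
Step 10: ref 5 -> HIT, frames=[1,5,2,3]
Step 11: ref 2 -> HIT, frames=[1,5,2,3]
Step 12: ref 4 -> FAULT, evict 3, frames=[1,5,2,4]
At step 12: evicted page 3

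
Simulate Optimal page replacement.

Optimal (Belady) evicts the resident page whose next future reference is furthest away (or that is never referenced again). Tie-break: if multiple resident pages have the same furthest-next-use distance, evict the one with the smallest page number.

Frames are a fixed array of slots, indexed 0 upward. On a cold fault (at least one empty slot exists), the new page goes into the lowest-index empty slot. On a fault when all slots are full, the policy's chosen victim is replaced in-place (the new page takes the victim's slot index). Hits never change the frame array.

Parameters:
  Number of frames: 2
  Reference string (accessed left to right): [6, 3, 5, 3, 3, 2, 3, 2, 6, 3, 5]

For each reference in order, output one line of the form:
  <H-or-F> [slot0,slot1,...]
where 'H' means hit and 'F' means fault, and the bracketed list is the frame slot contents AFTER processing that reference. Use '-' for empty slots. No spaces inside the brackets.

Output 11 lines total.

F [6,-]
F [6,3]
F [5,3]
H [5,3]
H [5,3]
F [2,3]
H [2,3]
H [2,3]
F [6,3]
H [6,3]
F [6,5]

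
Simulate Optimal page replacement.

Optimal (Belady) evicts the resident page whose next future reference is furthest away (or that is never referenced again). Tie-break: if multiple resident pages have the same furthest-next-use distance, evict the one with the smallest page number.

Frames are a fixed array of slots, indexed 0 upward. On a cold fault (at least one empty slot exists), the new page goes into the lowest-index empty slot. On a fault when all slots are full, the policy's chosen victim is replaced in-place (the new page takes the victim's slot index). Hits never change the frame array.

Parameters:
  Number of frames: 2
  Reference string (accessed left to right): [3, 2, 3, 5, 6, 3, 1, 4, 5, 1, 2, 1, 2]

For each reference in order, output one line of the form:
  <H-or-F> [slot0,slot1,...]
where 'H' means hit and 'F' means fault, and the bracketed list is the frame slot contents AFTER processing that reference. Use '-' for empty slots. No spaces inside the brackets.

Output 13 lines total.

F [3,-]
F [3,2]
H [3,2]
F [3,5]
F [3,6]
H [3,6]
F [1,6]
F [1,4]
F [1,5]
H [1,5]
F [1,2]
H [1,2]
H [1,2]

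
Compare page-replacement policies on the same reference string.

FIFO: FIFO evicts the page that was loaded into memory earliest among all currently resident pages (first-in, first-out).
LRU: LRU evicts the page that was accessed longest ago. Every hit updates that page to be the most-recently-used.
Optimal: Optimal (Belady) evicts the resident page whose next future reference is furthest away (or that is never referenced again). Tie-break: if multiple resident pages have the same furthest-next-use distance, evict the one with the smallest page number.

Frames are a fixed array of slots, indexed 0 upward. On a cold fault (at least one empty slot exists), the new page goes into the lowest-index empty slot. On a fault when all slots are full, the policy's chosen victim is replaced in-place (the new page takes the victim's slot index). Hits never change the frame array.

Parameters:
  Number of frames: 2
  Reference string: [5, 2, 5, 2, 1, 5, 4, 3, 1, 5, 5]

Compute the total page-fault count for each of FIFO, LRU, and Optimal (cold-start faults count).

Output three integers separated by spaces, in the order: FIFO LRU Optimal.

Answer: 8 8 6

Derivation:
--- FIFO ---
  step 0: ref 5 -> FAULT, frames=[5,-] (faults so far: 1)
  step 1: ref 2 -> FAULT, frames=[5,2] (faults so far: 2)
  step 2: ref 5 -> HIT, frames=[5,2] (faults so far: 2)
  step 3: ref 2 -> HIT, frames=[5,2] (faults so far: 2)
  step 4: ref 1 -> FAULT, evict 5, frames=[1,2] (faults so far: 3)
  step 5: ref 5 -> FAULT, evict 2, frames=[1,5] (faults so far: 4)
  step 6: ref 4 -> FAULT, evict 1, frames=[4,5] (faults so far: 5)
  step 7: ref 3 -> FAULT, evict 5, frames=[4,3] (faults so far: 6)
  step 8: ref 1 -> FAULT, evict 4, frames=[1,3] (faults so far: 7)
  step 9: ref 5 -> FAULT, evict 3, frames=[1,5] (faults so far: 8)
  step 10: ref 5 -> HIT, frames=[1,5] (faults so far: 8)
  FIFO total faults: 8
--- LRU ---
  step 0: ref 5 -> FAULT, frames=[5,-] (faults so far: 1)
  step 1: ref 2 -> FAULT, frames=[5,2] (faults so far: 2)
  step 2: ref 5 -> HIT, frames=[5,2] (faults so far: 2)
  step 3: ref 2 -> HIT, frames=[5,2] (faults so far: 2)
  step 4: ref 1 -> FAULT, evict 5, frames=[1,2] (faults so far: 3)
  step 5: ref 5 -> FAULT, evict 2, frames=[1,5] (faults so far: 4)
  step 6: ref 4 -> FAULT, evict 1, frames=[4,5] (faults so far: 5)
  step 7: ref 3 -> FAULT, evict 5, frames=[4,3] (faults so far: 6)
  step 8: ref 1 -> FAULT, evict 4, frames=[1,3] (faults so far: 7)
  step 9: ref 5 -> FAULT, evict 3, frames=[1,5] (faults so far: 8)
  step 10: ref 5 -> HIT, frames=[1,5] (faults so far: 8)
  LRU total faults: 8
--- Optimal ---
  step 0: ref 5 -> FAULT, frames=[5,-] (faults so far: 1)
  step 1: ref 2 -> FAULT, frames=[5,2] (faults so far: 2)
  step 2: ref 5 -> HIT, frames=[5,2] (faults so far: 2)
  step 3: ref 2 -> HIT, frames=[5,2] (faults so far: 2)
  step 4: ref 1 -> FAULT, evict 2, frames=[5,1] (faults so far: 3)
  step 5: ref 5 -> HIT, frames=[5,1] (faults so far: 3)
  step 6: ref 4 -> FAULT, evict 5, frames=[4,1] (faults so far: 4)
  step 7: ref 3 -> FAULT, evict 4, frames=[3,1] (faults so far: 5)
  step 8: ref 1 -> HIT, frames=[3,1] (faults so far: 5)
  step 9: ref 5 -> FAULT, evict 1, frames=[3,5] (faults so far: 6)
  step 10: ref 5 -> HIT, frames=[3,5] (faults so far: 6)
  Optimal total faults: 6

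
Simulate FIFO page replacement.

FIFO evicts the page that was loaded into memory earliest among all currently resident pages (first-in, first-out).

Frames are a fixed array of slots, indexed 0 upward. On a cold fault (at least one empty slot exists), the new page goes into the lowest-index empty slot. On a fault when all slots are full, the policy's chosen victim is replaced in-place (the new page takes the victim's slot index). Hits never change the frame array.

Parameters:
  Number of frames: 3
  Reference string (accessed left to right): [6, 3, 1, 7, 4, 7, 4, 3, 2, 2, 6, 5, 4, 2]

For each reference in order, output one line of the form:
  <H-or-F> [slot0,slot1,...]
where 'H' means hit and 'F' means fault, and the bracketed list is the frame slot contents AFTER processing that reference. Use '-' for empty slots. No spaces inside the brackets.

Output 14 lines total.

F [6,-,-]
F [6,3,-]
F [6,3,1]
F [7,3,1]
F [7,4,1]
H [7,4,1]
H [7,4,1]
F [7,4,3]
F [2,4,3]
H [2,4,3]
F [2,6,3]
F [2,6,5]
F [4,6,5]
F [4,2,5]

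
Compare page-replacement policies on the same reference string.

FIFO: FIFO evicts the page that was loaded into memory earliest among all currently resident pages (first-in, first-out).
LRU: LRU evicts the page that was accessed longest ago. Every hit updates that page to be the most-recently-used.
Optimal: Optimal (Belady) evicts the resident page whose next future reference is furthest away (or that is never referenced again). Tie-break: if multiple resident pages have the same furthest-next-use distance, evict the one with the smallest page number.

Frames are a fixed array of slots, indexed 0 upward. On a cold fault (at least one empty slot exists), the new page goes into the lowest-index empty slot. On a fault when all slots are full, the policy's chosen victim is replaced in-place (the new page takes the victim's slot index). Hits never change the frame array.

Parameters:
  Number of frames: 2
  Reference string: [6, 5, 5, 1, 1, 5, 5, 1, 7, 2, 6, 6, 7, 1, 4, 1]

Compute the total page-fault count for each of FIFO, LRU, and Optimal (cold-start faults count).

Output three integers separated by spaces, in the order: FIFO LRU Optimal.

Answer: 9 9 8

Derivation:
--- FIFO ---
  step 0: ref 6 -> FAULT, frames=[6,-] (faults so far: 1)
  step 1: ref 5 -> FAULT, frames=[6,5] (faults so far: 2)
  step 2: ref 5 -> HIT, frames=[6,5] (faults so far: 2)
  step 3: ref 1 -> FAULT, evict 6, frames=[1,5] (faults so far: 3)
  step 4: ref 1 -> HIT, frames=[1,5] (faults so far: 3)
  step 5: ref 5 -> HIT, frames=[1,5] (faults so far: 3)
  step 6: ref 5 -> HIT, frames=[1,5] (faults so far: 3)
  step 7: ref 1 -> HIT, frames=[1,5] (faults so far: 3)
  step 8: ref 7 -> FAULT, evict 5, frames=[1,7] (faults so far: 4)
  step 9: ref 2 -> FAULT, evict 1, frames=[2,7] (faults so far: 5)
  step 10: ref 6 -> FAULT, evict 7, frames=[2,6] (faults so far: 6)
  step 11: ref 6 -> HIT, frames=[2,6] (faults so far: 6)
  step 12: ref 7 -> FAULT, evict 2, frames=[7,6] (faults so far: 7)
  step 13: ref 1 -> FAULT, evict 6, frames=[7,1] (faults so far: 8)
  step 14: ref 4 -> FAULT, evict 7, frames=[4,1] (faults so far: 9)
  step 15: ref 1 -> HIT, frames=[4,1] (faults so far: 9)
  FIFO total faults: 9
--- LRU ---
  step 0: ref 6 -> FAULT, frames=[6,-] (faults so far: 1)
  step 1: ref 5 -> FAULT, frames=[6,5] (faults so far: 2)
  step 2: ref 5 -> HIT, frames=[6,5] (faults so far: 2)
  step 3: ref 1 -> FAULT, evict 6, frames=[1,5] (faults so far: 3)
  step 4: ref 1 -> HIT, frames=[1,5] (faults so far: 3)
  step 5: ref 5 -> HIT, frames=[1,5] (faults so far: 3)
  step 6: ref 5 -> HIT, frames=[1,5] (faults so far: 3)
  step 7: ref 1 -> HIT, frames=[1,5] (faults so far: 3)
  step 8: ref 7 -> FAULT, evict 5, frames=[1,7] (faults so far: 4)
  step 9: ref 2 -> FAULT, evict 1, frames=[2,7] (faults so far: 5)
  step 10: ref 6 -> FAULT, evict 7, frames=[2,6] (faults so far: 6)
  step 11: ref 6 -> HIT, frames=[2,6] (faults so far: 6)
  step 12: ref 7 -> FAULT, evict 2, frames=[7,6] (faults so far: 7)
  step 13: ref 1 -> FAULT, evict 6, frames=[7,1] (faults so far: 8)
  step 14: ref 4 -> FAULT, evict 7, frames=[4,1] (faults so far: 9)
  step 15: ref 1 -> HIT, frames=[4,1] (faults so far: 9)
  LRU total faults: 9
--- Optimal ---
  step 0: ref 6 -> FAULT, frames=[6,-] (faults so far: 1)
  step 1: ref 5 -> FAULT, frames=[6,5] (faults so far: 2)
  step 2: ref 5 -> HIT, frames=[6,5] (faults so far: 2)
  step 3: ref 1 -> FAULT, evict 6, frames=[1,5] (faults so far: 3)
  step 4: ref 1 -> HIT, frames=[1,5] (faults so far: 3)
  step 5: ref 5 -> HIT, frames=[1,5] (faults so far: 3)
  step 6: ref 5 -> HIT, frames=[1,5] (faults so far: 3)
  step 7: ref 1 -> HIT, frames=[1,5] (faults so far: 3)
  step 8: ref 7 -> FAULT, evict 5, frames=[1,7] (faults so far: 4)
  step 9: ref 2 -> FAULT, evict 1, frames=[2,7] (faults so far: 5)
  step 10: ref 6 -> FAULT, evict 2, frames=[6,7] (faults so far: 6)
  step 11: ref 6 -> HIT, frames=[6,7] (faults so far: 6)
  step 12: ref 7 -> HIT, frames=[6,7] (faults so far: 6)
  step 13: ref 1 -> FAULT, evict 6, frames=[1,7] (faults so far: 7)
  step 14: ref 4 -> FAULT, evict 7, frames=[1,4] (faults so far: 8)
  step 15: ref 1 -> HIT, frames=[1,4] (faults so far: 8)
  Optimal total faults: 8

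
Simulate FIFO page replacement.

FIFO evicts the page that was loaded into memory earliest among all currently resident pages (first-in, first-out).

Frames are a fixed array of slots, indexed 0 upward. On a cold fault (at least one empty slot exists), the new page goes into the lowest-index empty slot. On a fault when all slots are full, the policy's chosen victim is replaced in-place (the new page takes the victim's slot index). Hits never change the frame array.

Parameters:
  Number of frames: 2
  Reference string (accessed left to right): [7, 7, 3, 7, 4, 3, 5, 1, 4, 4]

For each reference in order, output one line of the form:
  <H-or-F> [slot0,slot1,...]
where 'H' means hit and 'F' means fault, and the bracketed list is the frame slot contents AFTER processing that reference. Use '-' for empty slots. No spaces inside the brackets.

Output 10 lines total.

F [7,-]
H [7,-]
F [7,3]
H [7,3]
F [4,3]
H [4,3]
F [4,5]
F [1,5]
F [1,4]
H [1,4]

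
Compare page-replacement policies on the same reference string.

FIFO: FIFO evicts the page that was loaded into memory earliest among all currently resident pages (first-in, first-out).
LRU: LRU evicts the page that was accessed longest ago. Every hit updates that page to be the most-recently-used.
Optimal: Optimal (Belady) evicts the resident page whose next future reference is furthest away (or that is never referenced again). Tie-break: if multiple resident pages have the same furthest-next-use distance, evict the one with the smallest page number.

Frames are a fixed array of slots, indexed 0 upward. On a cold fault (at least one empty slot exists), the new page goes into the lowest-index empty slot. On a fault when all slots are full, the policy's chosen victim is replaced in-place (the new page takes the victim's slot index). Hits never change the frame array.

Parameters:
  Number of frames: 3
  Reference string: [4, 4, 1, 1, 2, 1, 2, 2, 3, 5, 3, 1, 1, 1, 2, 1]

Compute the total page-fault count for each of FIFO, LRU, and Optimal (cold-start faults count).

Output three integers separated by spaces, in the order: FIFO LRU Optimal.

Answer: 7 7 6

Derivation:
--- FIFO ---
  step 0: ref 4 -> FAULT, frames=[4,-,-] (faults so far: 1)
  step 1: ref 4 -> HIT, frames=[4,-,-] (faults so far: 1)
  step 2: ref 1 -> FAULT, frames=[4,1,-] (faults so far: 2)
  step 3: ref 1 -> HIT, frames=[4,1,-] (faults so far: 2)
  step 4: ref 2 -> FAULT, frames=[4,1,2] (faults so far: 3)
  step 5: ref 1 -> HIT, frames=[4,1,2] (faults so far: 3)
  step 6: ref 2 -> HIT, frames=[4,1,2] (faults so far: 3)
  step 7: ref 2 -> HIT, frames=[4,1,2] (faults so far: 3)
  step 8: ref 3 -> FAULT, evict 4, frames=[3,1,2] (faults so far: 4)
  step 9: ref 5 -> FAULT, evict 1, frames=[3,5,2] (faults so far: 5)
  step 10: ref 3 -> HIT, frames=[3,5,2] (faults so far: 5)
  step 11: ref 1 -> FAULT, evict 2, frames=[3,5,1] (faults so far: 6)
  step 12: ref 1 -> HIT, frames=[3,5,1] (faults so far: 6)
  step 13: ref 1 -> HIT, frames=[3,5,1] (faults so far: 6)
  step 14: ref 2 -> FAULT, evict 3, frames=[2,5,1] (faults so far: 7)
  step 15: ref 1 -> HIT, frames=[2,5,1] (faults so far: 7)
  FIFO total faults: 7
--- LRU ---
  step 0: ref 4 -> FAULT, frames=[4,-,-] (faults so far: 1)
  step 1: ref 4 -> HIT, frames=[4,-,-] (faults so far: 1)
  step 2: ref 1 -> FAULT, frames=[4,1,-] (faults so far: 2)
  step 3: ref 1 -> HIT, frames=[4,1,-] (faults so far: 2)
  step 4: ref 2 -> FAULT, frames=[4,1,2] (faults so far: 3)
  step 5: ref 1 -> HIT, frames=[4,1,2] (faults so far: 3)
  step 6: ref 2 -> HIT, frames=[4,1,2] (faults so far: 3)
  step 7: ref 2 -> HIT, frames=[4,1,2] (faults so far: 3)
  step 8: ref 3 -> FAULT, evict 4, frames=[3,1,2] (faults so far: 4)
  step 9: ref 5 -> FAULT, evict 1, frames=[3,5,2] (faults so far: 5)
  step 10: ref 3 -> HIT, frames=[3,5,2] (faults so far: 5)
  step 11: ref 1 -> FAULT, evict 2, frames=[3,5,1] (faults so far: 6)
  step 12: ref 1 -> HIT, frames=[3,5,1] (faults so far: 6)
  step 13: ref 1 -> HIT, frames=[3,5,1] (faults so far: 6)
  step 14: ref 2 -> FAULT, evict 5, frames=[3,2,1] (faults so far: 7)
  step 15: ref 1 -> HIT, frames=[3,2,1] (faults so far: 7)
  LRU total faults: 7
--- Optimal ---
  step 0: ref 4 -> FAULT, frames=[4,-,-] (faults so far: 1)
  step 1: ref 4 -> HIT, frames=[4,-,-] (faults so far: 1)
  step 2: ref 1 -> FAULT, frames=[4,1,-] (faults so far: 2)
  step 3: ref 1 -> HIT, frames=[4,1,-] (faults so far: 2)
  step 4: ref 2 -> FAULT, frames=[4,1,2] (faults so far: 3)
  step 5: ref 1 -> HIT, frames=[4,1,2] (faults so far: 3)
  step 6: ref 2 -> HIT, frames=[4,1,2] (faults so far: 3)
  step 7: ref 2 -> HIT, frames=[4,1,2] (faults so far: 3)
  step 8: ref 3 -> FAULT, evict 4, frames=[3,1,2] (faults so far: 4)
  step 9: ref 5 -> FAULT, evict 2, frames=[3,1,5] (faults so far: 5)
  step 10: ref 3 -> HIT, frames=[3,1,5] (faults so far: 5)
  step 11: ref 1 -> HIT, frames=[3,1,5] (faults so far: 5)
  step 12: ref 1 -> HIT, frames=[3,1,5] (faults so far: 5)
  step 13: ref 1 -> HIT, frames=[3,1,5] (faults so far: 5)
  step 14: ref 2 -> FAULT, evict 3, frames=[2,1,5] (faults so far: 6)
  step 15: ref 1 -> HIT, frames=[2,1,5] (faults so far: 6)
  Optimal total faults: 6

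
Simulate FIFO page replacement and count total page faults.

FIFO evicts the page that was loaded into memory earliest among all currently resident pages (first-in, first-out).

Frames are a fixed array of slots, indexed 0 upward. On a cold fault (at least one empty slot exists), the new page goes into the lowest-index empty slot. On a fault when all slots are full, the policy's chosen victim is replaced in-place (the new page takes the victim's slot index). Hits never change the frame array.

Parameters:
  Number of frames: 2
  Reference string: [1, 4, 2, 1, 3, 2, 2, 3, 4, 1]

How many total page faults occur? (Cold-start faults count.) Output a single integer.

Answer: 8

Derivation:
Step 0: ref 1 → FAULT, frames=[1,-]
Step 1: ref 4 → FAULT, frames=[1,4]
Step 2: ref 2 → FAULT (evict 1), frames=[2,4]
Step 3: ref 1 → FAULT (evict 4), frames=[2,1]
Step 4: ref 3 → FAULT (evict 2), frames=[3,1]
Step 5: ref 2 → FAULT (evict 1), frames=[3,2]
Step 6: ref 2 → HIT, frames=[3,2]
Step 7: ref 3 → HIT, frames=[3,2]
Step 8: ref 4 → FAULT (evict 3), frames=[4,2]
Step 9: ref 1 → FAULT (evict 2), frames=[4,1]
Total faults: 8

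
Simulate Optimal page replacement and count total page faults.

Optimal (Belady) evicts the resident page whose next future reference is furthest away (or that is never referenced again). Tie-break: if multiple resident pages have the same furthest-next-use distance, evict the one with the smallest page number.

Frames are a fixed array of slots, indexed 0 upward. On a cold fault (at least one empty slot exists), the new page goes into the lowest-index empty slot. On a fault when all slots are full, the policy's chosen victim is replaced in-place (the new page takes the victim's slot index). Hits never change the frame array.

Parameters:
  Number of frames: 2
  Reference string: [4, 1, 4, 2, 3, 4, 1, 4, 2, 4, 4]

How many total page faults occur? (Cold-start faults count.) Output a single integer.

Step 0: ref 4 → FAULT, frames=[4,-]
Step 1: ref 1 → FAULT, frames=[4,1]
Step 2: ref 4 → HIT, frames=[4,1]
Step 3: ref 2 → FAULT (evict 1), frames=[4,2]
Step 4: ref 3 → FAULT (evict 2), frames=[4,3]
Step 5: ref 4 → HIT, frames=[4,3]
Step 6: ref 1 → FAULT (evict 3), frames=[4,1]
Step 7: ref 4 → HIT, frames=[4,1]
Step 8: ref 2 → FAULT (evict 1), frames=[4,2]
Step 9: ref 4 → HIT, frames=[4,2]
Step 10: ref 4 → HIT, frames=[4,2]
Total faults: 6

Answer: 6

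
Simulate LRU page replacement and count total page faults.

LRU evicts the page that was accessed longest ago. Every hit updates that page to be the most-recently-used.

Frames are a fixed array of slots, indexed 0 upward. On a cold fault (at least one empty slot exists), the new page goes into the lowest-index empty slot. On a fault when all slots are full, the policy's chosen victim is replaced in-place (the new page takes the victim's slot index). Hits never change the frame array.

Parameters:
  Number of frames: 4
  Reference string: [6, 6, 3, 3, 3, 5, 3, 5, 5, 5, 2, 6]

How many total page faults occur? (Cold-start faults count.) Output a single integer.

Step 0: ref 6 → FAULT, frames=[6,-,-,-]
Step 1: ref 6 → HIT, frames=[6,-,-,-]
Step 2: ref 3 → FAULT, frames=[6,3,-,-]
Step 3: ref 3 → HIT, frames=[6,3,-,-]
Step 4: ref 3 → HIT, frames=[6,3,-,-]
Step 5: ref 5 → FAULT, frames=[6,3,5,-]
Step 6: ref 3 → HIT, frames=[6,3,5,-]
Step 7: ref 5 → HIT, frames=[6,3,5,-]
Step 8: ref 5 → HIT, frames=[6,3,5,-]
Step 9: ref 5 → HIT, frames=[6,3,5,-]
Step 10: ref 2 → FAULT, frames=[6,3,5,2]
Step 11: ref 6 → HIT, frames=[6,3,5,2]
Total faults: 4

Answer: 4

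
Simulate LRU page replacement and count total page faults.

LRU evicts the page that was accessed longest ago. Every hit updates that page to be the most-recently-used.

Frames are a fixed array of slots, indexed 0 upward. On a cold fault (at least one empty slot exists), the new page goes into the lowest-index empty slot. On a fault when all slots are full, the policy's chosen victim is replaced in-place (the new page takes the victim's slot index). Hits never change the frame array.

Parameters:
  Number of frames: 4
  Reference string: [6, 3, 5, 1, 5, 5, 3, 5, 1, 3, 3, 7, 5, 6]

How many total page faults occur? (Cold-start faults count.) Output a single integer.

Answer: 6

Derivation:
Step 0: ref 6 → FAULT, frames=[6,-,-,-]
Step 1: ref 3 → FAULT, frames=[6,3,-,-]
Step 2: ref 5 → FAULT, frames=[6,3,5,-]
Step 3: ref 1 → FAULT, frames=[6,3,5,1]
Step 4: ref 5 → HIT, frames=[6,3,5,1]
Step 5: ref 5 → HIT, frames=[6,3,5,1]
Step 6: ref 3 → HIT, frames=[6,3,5,1]
Step 7: ref 5 → HIT, frames=[6,3,5,1]
Step 8: ref 1 → HIT, frames=[6,3,5,1]
Step 9: ref 3 → HIT, frames=[6,3,5,1]
Step 10: ref 3 → HIT, frames=[6,3,5,1]
Step 11: ref 7 → FAULT (evict 6), frames=[7,3,5,1]
Step 12: ref 5 → HIT, frames=[7,3,5,1]
Step 13: ref 6 → FAULT (evict 1), frames=[7,3,5,6]
Total faults: 6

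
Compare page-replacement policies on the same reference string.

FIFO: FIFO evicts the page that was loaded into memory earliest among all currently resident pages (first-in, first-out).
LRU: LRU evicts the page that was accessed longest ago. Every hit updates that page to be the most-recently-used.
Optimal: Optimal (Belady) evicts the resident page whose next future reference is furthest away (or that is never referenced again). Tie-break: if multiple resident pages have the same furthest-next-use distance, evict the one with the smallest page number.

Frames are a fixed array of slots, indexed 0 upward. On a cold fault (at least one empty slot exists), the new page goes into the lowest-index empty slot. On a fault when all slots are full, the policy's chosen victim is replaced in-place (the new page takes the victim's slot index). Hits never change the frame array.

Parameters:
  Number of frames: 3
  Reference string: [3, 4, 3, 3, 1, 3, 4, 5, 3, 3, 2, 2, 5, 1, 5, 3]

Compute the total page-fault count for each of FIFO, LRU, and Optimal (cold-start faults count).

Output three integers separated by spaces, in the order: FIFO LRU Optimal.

--- FIFO ---
  step 0: ref 3 -> FAULT, frames=[3,-,-] (faults so far: 1)
  step 1: ref 4 -> FAULT, frames=[3,4,-] (faults so far: 2)
  step 2: ref 3 -> HIT, frames=[3,4,-] (faults so far: 2)
  step 3: ref 3 -> HIT, frames=[3,4,-] (faults so far: 2)
  step 4: ref 1 -> FAULT, frames=[3,4,1] (faults so far: 3)
  step 5: ref 3 -> HIT, frames=[3,4,1] (faults so far: 3)
  step 6: ref 4 -> HIT, frames=[3,4,1] (faults so far: 3)
  step 7: ref 5 -> FAULT, evict 3, frames=[5,4,1] (faults so far: 4)
  step 8: ref 3 -> FAULT, evict 4, frames=[5,3,1] (faults so far: 5)
  step 9: ref 3 -> HIT, frames=[5,3,1] (faults so far: 5)
  step 10: ref 2 -> FAULT, evict 1, frames=[5,3,2] (faults so far: 6)
  step 11: ref 2 -> HIT, frames=[5,3,2] (faults so far: 6)
  step 12: ref 5 -> HIT, frames=[5,3,2] (faults so far: 6)
  step 13: ref 1 -> FAULT, evict 5, frames=[1,3,2] (faults so far: 7)
  step 14: ref 5 -> FAULT, evict 3, frames=[1,5,2] (faults so far: 8)
  step 15: ref 3 -> FAULT, evict 2, frames=[1,5,3] (faults so far: 9)
  FIFO total faults: 9
--- LRU ---
  step 0: ref 3 -> FAULT, frames=[3,-,-] (faults so far: 1)
  step 1: ref 4 -> FAULT, frames=[3,4,-] (faults so far: 2)
  step 2: ref 3 -> HIT, frames=[3,4,-] (faults so far: 2)
  step 3: ref 3 -> HIT, frames=[3,4,-] (faults so far: 2)
  step 4: ref 1 -> FAULT, frames=[3,4,1] (faults so far: 3)
  step 5: ref 3 -> HIT, frames=[3,4,1] (faults so far: 3)
  step 6: ref 4 -> HIT, frames=[3,4,1] (faults so far: 3)
  step 7: ref 5 -> FAULT, evict 1, frames=[3,4,5] (faults so far: 4)
  step 8: ref 3 -> HIT, frames=[3,4,5] (faults so far: 4)
  step 9: ref 3 -> HIT, frames=[3,4,5] (faults so far: 4)
  step 10: ref 2 -> FAULT, evict 4, frames=[3,2,5] (faults so far: 5)
  step 11: ref 2 -> HIT, frames=[3,2,5] (faults so far: 5)
  step 12: ref 5 -> HIT, frames=[3,2,5] (faults so far: 5)
  step 13: ref 1 -> FAULT, evict 3, frames=[1,2,5] (faults so far: 6)
  step 14: ref 5 -> HIT, frames=[1,2,5] (faults so far: 6)
  step 15: ref 3 -> FAULT, evict 2, frames=[1,3,5] (faults so far: 7)
  LRU total faults: 7
--- Optimal ---
  step 0: ref 3 -> FAULT, frames=[3,-,-] (faults so far: 1)
  step 1: ref 4 -> FAULT, frames=[3,4,-] (faults so far: 2)
  step 2: ref 3 -> HIT, frames=[3,4,-] (faults so far: 2)
  step 3: ref 3 -> HIT, frames=[3,4,-] (faults so far: 2)
  step 4: ref 1 -> FAULT, frames=[3,4,1] (faults so far: 3)
  step 5: ref 3 -> HIT, frames=[3,4,1] (faults so far: 3)
  step 6: ref 4 -> HIT, frames=[3,4,1] (faults so far: 3)
  step 7: ref 5 -> FAULT, evict 4, frames=[3,5,1] (faults so far: 4)
  step 8: ref 3 -> HIT, frames=[3,5,1] (faults so far: 4)
  step 9: ref 3 -> HIT, frames=[3,5,1] (faults so far: 4)
  step 10: ref 2 -> FAULT, evict 3, frames=[2,5,1] (faults so far: 5)
  step 11: ref 2 -> HIT, frames=[2,5,1] (faults so far: 5)
  step 12: ref 5 -> HIT, frames=[2,5,1] (faults so far: 5)
  step 13: ref 1 -> HIT, frames=[2,5,1] (faults so far: 5)
  step 14: ref 5 -> HIT, frames=[2,5,1] (faults so far: 5)
  step 15: ref 3 -> FAULT, evict 1, frames=[2,5,3] (faults so far: 6)
  Optimal total faults: 6

Answer: 9 7 6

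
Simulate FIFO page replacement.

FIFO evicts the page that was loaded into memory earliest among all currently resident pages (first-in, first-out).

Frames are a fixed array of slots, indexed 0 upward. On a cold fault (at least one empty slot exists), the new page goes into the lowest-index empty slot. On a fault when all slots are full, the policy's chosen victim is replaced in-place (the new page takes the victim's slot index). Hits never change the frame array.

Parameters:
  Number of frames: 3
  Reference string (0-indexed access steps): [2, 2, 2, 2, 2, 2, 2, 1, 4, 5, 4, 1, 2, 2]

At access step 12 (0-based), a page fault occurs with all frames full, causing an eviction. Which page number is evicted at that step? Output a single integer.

Step 0: ref 2 -> FAULT, frames=[2,-,-]
Step 1: ref 2 -> HIT, frames=[2,-,-]
Step 2: ref 2 -> HIT, frames=[2,-,-]
Step 3: ref 2 -> HIT, frames=[2,-,-]
Step 4: ref 2 -> HIT, frames=[2,-,-]
Step 5: ref 2 -> HIT, frames=[2,-,-]
Step 6: ref 2 -> HIT, frames=[2,-,-]
Step 7: ref 1 -> FAULT, frames=[2,1,-]
Step 8: ref 4 -> FAULT, frames=[2,1,4]
Step 9: ref 5 -> FAULT, evict 2, frames=[5,1,4]
Step 10: ref 4 -> HIT, frames=[5,1,4]
Step 11: ref 1 -> HIT, frames=[5,1,4]
Step 12: ref 2 -> FAULT, evict 1, frames=[5,2,4]
At step 12: evicted page 1

Answer: 1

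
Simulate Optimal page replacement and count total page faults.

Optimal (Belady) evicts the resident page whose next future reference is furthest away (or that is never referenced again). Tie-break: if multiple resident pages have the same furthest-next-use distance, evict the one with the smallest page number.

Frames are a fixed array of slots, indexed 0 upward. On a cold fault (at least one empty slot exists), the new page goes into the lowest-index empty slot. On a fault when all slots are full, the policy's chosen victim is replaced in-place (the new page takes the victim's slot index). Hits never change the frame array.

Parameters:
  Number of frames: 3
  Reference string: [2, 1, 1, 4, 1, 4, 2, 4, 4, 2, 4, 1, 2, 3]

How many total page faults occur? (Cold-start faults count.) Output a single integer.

Answer: 4

Derivation:
Step 0: ref 2 → FAULT, frames=[2,-,-]
Step 1: ref 1 → FAULT, frames=[2,1,-]
Step 2: ref 1 → HIT, frames=[2,1,-]
Step 3: ref 4 → FAULT, frames=[2,1,4]
Step 4: ref 1 → HIT, frames=[2,1,4]
Step 5: ref 4 → HIT, frames=[2,1,4]
Step 6: ref 2 → HIT, frames=[2,1,4]
Step 7: ref 4 → HIT, frames=[2,1,4]
Step 8: ref 4 → HIT, frames=[2,1,4]
Step 9: ref 2 → HIT, frames=[2,1,4]
Step 10: ref 4 → HIT, frames=[2,1,4]
Step 11: ref 1 → HIT, frames=[2,1,4]
Step 12: ref 2 → HIT, frames=[2,1,4]
Step 13: ref 3 → FAULT (evict 1), frames=[2,3,4]
Total faults: 4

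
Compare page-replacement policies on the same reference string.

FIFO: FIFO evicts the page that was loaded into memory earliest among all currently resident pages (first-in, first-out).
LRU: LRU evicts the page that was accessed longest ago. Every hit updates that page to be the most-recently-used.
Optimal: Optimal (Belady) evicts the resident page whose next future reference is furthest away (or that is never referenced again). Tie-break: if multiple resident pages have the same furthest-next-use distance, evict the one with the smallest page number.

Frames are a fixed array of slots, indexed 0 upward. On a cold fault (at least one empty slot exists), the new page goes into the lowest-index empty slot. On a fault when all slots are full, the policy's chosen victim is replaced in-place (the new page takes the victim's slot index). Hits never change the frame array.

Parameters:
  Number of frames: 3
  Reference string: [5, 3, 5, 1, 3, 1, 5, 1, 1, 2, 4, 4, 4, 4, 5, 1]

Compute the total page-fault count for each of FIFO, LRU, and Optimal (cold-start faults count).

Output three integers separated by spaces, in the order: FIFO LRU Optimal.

--- FIFO ---
  step 0: ref 5 -> FAULT, frames=[5,-,-] (faults so far: 1)
  step 1: ref 3 -> FAULT, frames=[5,3,-] (faults so far: 2)
  step 2: ref 5 -> HIT, frames=[5,3,-] (faults so far: 2)
  step 3: ref 1 -> FAULT, frames=[5,3,1] (faults so far: 3)
  step 4: ref 3 -> HIT, frames=[5,3,1] (faults so far: 3)
  step 5: ref 1 -> HIT, frames=[5,3,1] (faults so far: 3)
  step 6: ref 5 -> HIT, frames=[5,3,1] (faults so far: 3)
  step 7: ref 1 -> HIT, frames=[5,3,1] (faults so far: 3)
  step 8: ref 1 -> HIT, frames=[5,3,1] (faults so far: 3)
  step 9: ref 2 -> FAULT, evict 5, frames=[2,3,1] (faults so far: 4)
  step 10: ref 4 -> FAULT, evict 3, frames=[2,4,1] (faults so far: 5)
  step 11: ref 4 -> HIT, frames=[2,4,1] (faults so far: 5)
  step 12: ref 4 -> HIT, frames=[2,4,1] (faults so far: 5)
  step 13: ref 4 -> HIT, frames=[2,4,1] (faults so far: 5)
  step 14: ref 5 -> FAULT, evict 1, frames=[2,4,5] (faults so far: 6)
  step 15: ref 1 -> FAULT, evict 2, frames=[1,4,5] (faults so far: 7)
  FIFO total faults: 7
--- LRU ---
  step 0: ref 5 -> FAULT, frames=[5,-,-] (faults so far: 1)
  step 1: ref 3 -> FAULT, frames=[5,3,-] (faults so far: 2)
  step 2: ref 5 -> HIT, frames=[5,3,-] (faults so far: 2)
  step 3: ref 1 -> FAULT, frames=[5,3,1] (faults so far: 3)
  step 4: ref 3 -> HIT, frames=[5,3,1] (faults so far: 3)
  step 5: ref 1 -> HIT, frames=[5,3,1] (faults so far: 3)
  step 6: ref 5 -> HIT, frames=[5,3,1] (faults so far: 3)
  step 7: ref 1 -> HIT, frames=[5,3,1] (faults so far: 3)
  step 8: ref 1 -> HIT, frames=[5,3,1] (faults so far: 3)
  step 9: ref 2 -> FAULT, evict 3, frames=[5,2,1] (faults so far: 4)
  step 10: ref 4 -> FAULT, evict 5, frames=[4,2,1] (faults so far: 5)
  step 11: ref 4 -> HIT, frames=[4,2,1] (faults so far: 5)
  step 12: ref 4 -> HIT, frames=[4,2,1] (faults so far: 5)
  step 13: ref 4 -> HIT, frames=[4,2,1] (faults so far: 5)
  step 14: ref 5 -> FAULT, evict 1, frames=[4,2,5] (faults so far: 6)
  step 15: ref 1 -> FAULT, evict 2, frames=[4,1,5] (faults so far: 7)
  LRU total faults: 7
--- Optimal ---
  step 0: ref 5 -> FAULT, frames=[5,-,-] (faults so far: 1)
  step 1: ref 3 -> FAULT, frames=[5,3,-] (faults so far: 2)
  step 2: ref 5 -> HIT, frames=[5,3,-] (faults so far: 2)
  step 3: ref 1 -> FAULT, frames=[5,3,1] (faults so far: 3)
  step 4: ref 3 -> HIT, frames=[5,3,1] (faults so far: 3)
  step 5: ref 1 -> HIT, frames=[5,3,1] (faults so far: 3)
  step 6: ref 5 -> HIT, frames=[5,3,1] (faults so far: 3)
  step 7: ref 1 -> HIT, frames=[5,3,1] (faults so far: 3)
  step 8: ref 1 -> HIT, frames=[5,3,1] (faults so far: 3)
  step 9: ref 2 -> FAULT, evict 3, frames=[5,2,1] (faults so far: 4)
  step 10: ref 4 -> FAULT, evict 2, frames=[5,4,1] (faults so far: 5)
  step 11: ref 4 -> HIT, frames=[5,4,1] (faults so far: 5)
  step 12: ref 4 -> HIT, frames=[5,4,1] (faults so far: 5)
  step 13: ref 4 -> HIT, frames=[5,4,1] (faults so far: 5)
  step 14: ref 5 -> HIT, frames=[5,4,1] (faults so far: 5)
  step 15: ref 1 -> HIT, frames=[5,4,1] (faults so far: 5)
  Optimal total faults: 5

Answer: 7 7 5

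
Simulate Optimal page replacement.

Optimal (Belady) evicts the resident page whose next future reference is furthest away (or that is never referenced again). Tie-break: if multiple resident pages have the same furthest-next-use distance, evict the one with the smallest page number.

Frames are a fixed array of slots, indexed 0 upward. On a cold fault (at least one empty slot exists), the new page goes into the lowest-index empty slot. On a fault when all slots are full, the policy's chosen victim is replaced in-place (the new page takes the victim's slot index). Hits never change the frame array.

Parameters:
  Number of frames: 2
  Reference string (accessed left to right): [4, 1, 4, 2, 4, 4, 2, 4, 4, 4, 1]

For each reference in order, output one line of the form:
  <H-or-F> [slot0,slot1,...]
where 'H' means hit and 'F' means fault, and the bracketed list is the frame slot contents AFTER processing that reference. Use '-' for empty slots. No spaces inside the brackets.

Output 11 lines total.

F [4,-]
F [4,1]
H [4,1]
F [4,2]
H [4,2]
H [4,2]
H [4,2]
H [4,2]
H [4,2]
H [4,2]
F [4,1]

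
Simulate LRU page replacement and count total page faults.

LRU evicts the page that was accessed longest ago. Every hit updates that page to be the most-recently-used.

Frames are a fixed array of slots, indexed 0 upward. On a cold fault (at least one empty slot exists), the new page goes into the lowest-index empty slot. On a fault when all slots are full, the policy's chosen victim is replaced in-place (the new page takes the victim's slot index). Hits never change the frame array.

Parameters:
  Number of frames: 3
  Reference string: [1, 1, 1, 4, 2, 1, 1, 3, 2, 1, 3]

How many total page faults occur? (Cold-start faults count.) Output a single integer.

Answer: 4

Derivation:
Step 0: ref 1 → FAULT, frames=[1,-,-]
Step 1: ref 1 → HIT, frames=[1,-,-]
Step 2: ref 1 → HIT, frames=[1,-,-]
Step 3: ref 4 → FAULT, frames=[1,4,-]
Step 4: ref 2 → FAULT, frames=[1,4,2]
Step 5: ref 1 → HIT, frames=[1,4,2]
Step 6: ref 1 → HIT, frames=[1,4,2]
Step 7: ref 3 → FAULT (evict 4), frames=[1,3,2]
Step 8: ref 2 → HIT, frames=[1,3,2]
Step 9: ref 1 → HIT, frames=[1,3,2]
Step 10: ref 3 → HIT, frames=[1,3,2]
Total faults: 4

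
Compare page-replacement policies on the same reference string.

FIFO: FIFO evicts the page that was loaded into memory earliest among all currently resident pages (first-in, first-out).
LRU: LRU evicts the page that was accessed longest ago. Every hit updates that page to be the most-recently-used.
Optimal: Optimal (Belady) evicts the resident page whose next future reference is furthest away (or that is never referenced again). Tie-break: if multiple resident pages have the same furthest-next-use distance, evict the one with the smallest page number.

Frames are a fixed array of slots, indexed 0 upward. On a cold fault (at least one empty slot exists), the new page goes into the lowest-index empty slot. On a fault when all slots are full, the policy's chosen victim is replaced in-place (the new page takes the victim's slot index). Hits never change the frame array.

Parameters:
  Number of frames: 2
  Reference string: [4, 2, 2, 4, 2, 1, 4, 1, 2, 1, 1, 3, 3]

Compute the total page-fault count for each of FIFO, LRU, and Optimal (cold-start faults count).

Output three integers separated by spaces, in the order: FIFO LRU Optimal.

Answer: 7 6 5

Derivation:
--- FIFO ---
  step 0: ref 4 -> FAULT, frames=[4,-] (faults so far: 1)
  step 1: ref 2 -> FAULT, frames=[4,2] (faults so far: 2)
  step 2: ref 2 -> HIT, frames=[4,2] (faults so far: 2)
  step 3: ref 4 -> HIT, frames=[4,2] (faults so far: 2)
  step 4: ref 2 -> HIT, frames=[4,2] (faults so far: 2)
  step 5: ref 1 -> FAULT, evict 4, frames=[1,2] (faults so far: 3)
  step 6: ref 4 -> FAULT, evict 2, frames=[1,4] (faults so far: 4)
  step 7: ref 1 -> HIT, frames=[1,4] (faults so far: 4)
  step 8: ref 2 -> FAULT, evict 1, frames=[2,4] (faults so far: 5)
  step 9: ref 1 -> FAULT, evict 4, frames=[2,1] (faults so far: 6)
  step 10: ref 1 -> HIT, frames=[2,1] (faults so far: 6)
  step 11: ref 3 -> FAULT, evict 2, frames=[3,1] (faults so far: 7)
  step 12: ref 3 -> HIT, frames=[3,1] (faults so far: 7)
  FIFO total faults: 7
--- LRU ---
  step 0: ref 4 -> FAULT, frames=[4,-] (faults so far: 1)
  step 1: ref 2 -> FAULT, frames=[4,2] (faults so far: 2)
  step 2: ref 2 -> HIT, frames=[4,2] (faults so far: 2)
  step 3: ref 4 -> HIT, frames=[4,2] (faults so far: 2)
  step 4: ref 2 -> HIT, frames=[4,2] (faults so far: 2)
  step 5: ref 1 -> FAULT, evict 4, frames=[1,2] (faults so far: 3)
  step 6: ref 4 -> FAULT, evict 2, frames=[1,4] (faults so far: 4)
  step 7: ref 1 -> HIT, frames=[1,4] (faults so far: 4)
  step 8: ref 2 -> FAULT, evict 4, frames=[1,2] (faults so far: 5)
  step 9: ref 1 -> HIT, frames=[1,2] (faults so far: 5)
  step 10: ref 1 -> HIT, frames=[1,2] (faults so far: 5)
  step 11: ref 3 -> FAULT, evict 2, frames=[1,3] (faults so far: 6)
  step 12: ref 3 -> HIT, frames=[1,3] (faults so far: 6)
  LRU total faults: 6
--- Optimal ---
  step 0: ref 4 -> FAULT, frames=[4,-] (faults so far: 1)
  step 1: ref 2 -> FAULT, frames=[4,2] (faults so far: 2)
  step 2: ref 2 -> HIT, frames=[4,2] (faults so far: 2)
  step 3: ref 4 -> HIT, frames=[4,2] (faults so far: 2)
  step 4: ref 2 -> HIT, frames=[4,2] (faults so far: 2)
  step 5: ref 1 -> FAULT, evict 2, frames=[4,1] (faults so far: 3)
  step 6: ref 4 -> HIT, frames=[4,1] (faults so far: 3)
  step 7: ref 1 -> HIT, frames=[4,1] (faults so far: 3)
  step 8: ref 2 -> FAULT, evict 4, frames=[2,1] (faults so far: 4)
  step 9: ref 1 -> HIT, frames=[2,1] (faults so far: 4)
  step 10: ref 1 -> HIT, frames=[2,1] (faults so far: 4)
  step 11: ref 3 -> FAULT, evict 1, frames=[2,3] (faults so far: 5)
  step 12: ref 3 -> HIT, frames=[2,3] (faults so far: 5)
  Optimal total faults: 5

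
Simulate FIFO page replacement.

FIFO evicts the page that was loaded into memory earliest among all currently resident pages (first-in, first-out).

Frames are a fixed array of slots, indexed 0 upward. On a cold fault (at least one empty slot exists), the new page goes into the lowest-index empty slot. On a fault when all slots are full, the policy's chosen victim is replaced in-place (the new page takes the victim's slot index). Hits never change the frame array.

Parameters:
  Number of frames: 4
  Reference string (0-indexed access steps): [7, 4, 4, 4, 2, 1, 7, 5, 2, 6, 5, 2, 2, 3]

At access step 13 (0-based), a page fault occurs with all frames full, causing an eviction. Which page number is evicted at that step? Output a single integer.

Step 0: ref 7 -> FAULT, frames=[7,-,-,-]
Step 1: ref 4 -> FAULT, frames=[7,4,-,-]
Step 2: ref 4 -> HIT, frames=[7,4,-,-]
Step 3: ref 4 -> HIT, frames=[7,4,-,-]
Step 4: ref 2 -> FAULT, frames=[7,4,2,-]
Step 5: ref 1 -> FAULT, frames=[7,4,2,1]
Step 6: ref 7 -> HIT, frames=[7,4,2,1]
Step 7: ref 5 -> FAULT, evict 7, frames=[5,4,2,1]
Step 8: ref 2 -> HIT, frames=[5,4,2,1]
Step 9: ref 6 -> FAULT, evict 4, frames=[5,6,2,1]
Step 10: ref 5 -> HIT, frames=[5,6,2,1]
Step 11: ref 2 -> HIT, frames=[5,6,2,1]
Step 12: ref 2 -> HIT, frames=[5,6,2,1]
Step 13: ref 3 -> FAULT, evict 2, frames=[5,6,3,1]
At step 13: evicted page 2

Answer: 2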